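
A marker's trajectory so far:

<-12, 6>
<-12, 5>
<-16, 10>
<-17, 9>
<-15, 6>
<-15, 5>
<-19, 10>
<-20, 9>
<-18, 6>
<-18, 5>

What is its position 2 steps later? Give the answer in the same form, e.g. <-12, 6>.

<-23, 9>

Step-to-step displacements: <+0, -1>, <-4, +5>, <-1, -1>, <+2, -3>, <+0, -1>, <-4, +5>, <-1, -1>, <+2, -3>, <+0, -1> — a repeating cycle of length 4.
step 10: apply <-4, +5> → <-22, 10>
step 11: apply <-1, -1> → <-23, 9>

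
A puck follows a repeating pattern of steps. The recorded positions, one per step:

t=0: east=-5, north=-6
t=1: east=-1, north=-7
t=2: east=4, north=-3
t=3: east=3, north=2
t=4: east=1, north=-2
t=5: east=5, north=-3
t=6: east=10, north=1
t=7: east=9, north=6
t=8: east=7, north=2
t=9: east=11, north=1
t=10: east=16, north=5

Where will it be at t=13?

east=17, north=5

Step-to-step displacements: (+4, -1), (+5, +4), (-1, +5), (-2, -4), (+4, -1), (+5, +4), (-1, +5), (-2, -4), (+4, -1), (+5, +4) — a repeating cycle of length 4.
step 11: apply (-1, +5) → east=15, north=10
step 12: apply (-2, -4) → east=13, north=6
step 13: apply (+4, -1) → east=17, north=5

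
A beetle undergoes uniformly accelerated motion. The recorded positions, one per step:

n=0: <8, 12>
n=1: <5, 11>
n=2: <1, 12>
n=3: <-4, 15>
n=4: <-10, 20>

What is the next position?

First differences are <-3, -1>, <-4, +1>, <-5, +3>, <-6, +5>; their common second difference is <-1, +2> (constant acceleration).
step 5: <-10, 20> + <-7, +7> → <-17, 27>

<-17, 27>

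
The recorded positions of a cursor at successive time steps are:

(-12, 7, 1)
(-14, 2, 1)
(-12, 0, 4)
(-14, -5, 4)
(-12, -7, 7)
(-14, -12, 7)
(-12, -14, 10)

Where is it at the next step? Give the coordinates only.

(-14, -19, 10)

Differencing gives (-2, -5, +0), (+2, -2, +3), (-2, -5, +0), (+2, -2, +3), (-2, -5, +0), (+2, -2, +3). This is the pattern (-2, -5, +0), (+2, -2, +3) repeated.
step 7: apply (-2, -5, +0) → (-14, -19, 10)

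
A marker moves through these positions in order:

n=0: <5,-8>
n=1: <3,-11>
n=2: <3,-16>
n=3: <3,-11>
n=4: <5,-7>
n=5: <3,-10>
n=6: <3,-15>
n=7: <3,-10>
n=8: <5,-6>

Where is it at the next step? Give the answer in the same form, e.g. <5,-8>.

The moves between consecutive positions are <-2,-3>, <+0,-5>, <+0,+5>, <+2,+4>, <-2,-3>, <+0,-5>, <+0,+5>, <+2,+4>; they repeat the 4-cycle [<-2,-3>, <+0,-5>, <+0,+5>, <+2,+4>].
step 9: apply <-2,-3> → <3,-9>

<3,-9>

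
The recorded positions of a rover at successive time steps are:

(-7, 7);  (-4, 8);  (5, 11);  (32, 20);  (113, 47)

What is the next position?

Consecutive displacements (+3, +1), (+9, +3), (+27, +9), (+81, +27) scale by a factor of 3 each step.
step 5: (113, 47) + (+243, +81) → (356, 128)

(356, 128)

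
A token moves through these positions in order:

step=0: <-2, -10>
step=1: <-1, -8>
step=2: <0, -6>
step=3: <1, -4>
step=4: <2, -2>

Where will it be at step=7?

Constant displacement of <+1, +2> per step.
step 5: <2, -2> + <+1, +2> → <3, 0>
step 6: <3, 0> + <+1, +2> → <4, 2>
step 7: <4, 2> + <+1, +2> → <5, 4>

<5, 4>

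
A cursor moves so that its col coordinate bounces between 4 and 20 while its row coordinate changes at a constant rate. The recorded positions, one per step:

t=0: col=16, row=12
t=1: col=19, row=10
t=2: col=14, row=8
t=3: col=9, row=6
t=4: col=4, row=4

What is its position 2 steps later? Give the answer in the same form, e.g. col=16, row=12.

col=14, row=0

The col coordinate reflects between 4 and 20, moving 5 per step.
  step 5: 4 → 9
  step 6: 9 → 14
The row coordinate changes by -2 each step: at step 6 it is 0.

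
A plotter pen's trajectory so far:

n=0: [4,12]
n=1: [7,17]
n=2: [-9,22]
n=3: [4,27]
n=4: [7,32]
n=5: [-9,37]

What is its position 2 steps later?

First: cycles through 4, 7, -9 every 3 steps. Step 7 lands at position 1 of the cycle → 7.
Second: linear, +5 per step → 47 at step 7.

[7,47]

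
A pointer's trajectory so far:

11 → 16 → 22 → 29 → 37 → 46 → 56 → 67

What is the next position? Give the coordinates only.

79

Taking differences between consecutive positions: +5, +6, +7, +8, +9, +10, +11. These grow by +1 each step.
step 8: 67 + 12 → 79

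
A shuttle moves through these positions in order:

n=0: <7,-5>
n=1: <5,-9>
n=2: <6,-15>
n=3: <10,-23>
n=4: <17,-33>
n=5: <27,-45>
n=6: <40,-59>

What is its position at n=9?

First differences are <-2,-4>, <+1,-6>, <+4,-8>, <+7,-10>, <+10,-12>, <+13,-14>; their common second difference is <+3,-2> (constant acceleration).
step 7: <40,-59> + <+16,-16> → <56,-75>
step 8: <56,-75> + <+19,-18> → <75,-93>
step 9: <75,-93> + <+22,-20> → <97,-113>

<97,-113>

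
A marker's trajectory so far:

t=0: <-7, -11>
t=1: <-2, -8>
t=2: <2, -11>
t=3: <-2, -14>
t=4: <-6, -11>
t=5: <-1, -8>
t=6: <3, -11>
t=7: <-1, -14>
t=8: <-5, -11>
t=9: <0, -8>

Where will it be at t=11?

The moves between consecutive positions are <+5, +3>, <+4, -3>, <-4, -3>, <-4, +3>, <+5, +3>, <+4, -3>, <-4, -3>, <-4, +3>, <+5, +3>; they repeat the 4-cycle [<+5, +3>, <+4, -3>, <-4, -3>, <-4, +3>].
step 10: apply <+4, -3> → <4, -11>
step 11: apply <-4, -3> → <0, -14>

<0, -14>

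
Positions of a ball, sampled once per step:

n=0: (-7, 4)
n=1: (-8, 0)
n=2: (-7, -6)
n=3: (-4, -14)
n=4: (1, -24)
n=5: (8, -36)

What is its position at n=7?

Successive displacements: (-1, -4), (+1, -6), (+3, -8), (+5, -10), (+7, -12) — each changes by (+2, -2).
step 6: (8, -36) + (+9, -14) → (17, -50)
step 7: (17, -50) + (+11, -16) → (28, -66)

(28, -66)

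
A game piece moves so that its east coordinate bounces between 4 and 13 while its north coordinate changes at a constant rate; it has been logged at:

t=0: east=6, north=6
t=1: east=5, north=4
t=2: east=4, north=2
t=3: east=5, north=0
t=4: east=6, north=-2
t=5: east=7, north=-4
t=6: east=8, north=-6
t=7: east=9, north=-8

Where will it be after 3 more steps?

The east coordinate travels 1 per step and bounces off the walls at 4 and 13.
  step 8: 9 → 10
  step 9: 10 → 11
  step 10: 11 → 12
The north coordinate changes by -2 each step: at step 10 it is -14.

east=12, north=-14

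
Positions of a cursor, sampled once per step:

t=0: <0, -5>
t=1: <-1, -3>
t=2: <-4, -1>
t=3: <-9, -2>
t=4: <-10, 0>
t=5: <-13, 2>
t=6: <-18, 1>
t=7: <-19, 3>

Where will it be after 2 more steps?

Differencing gives <-1, +2>, <-3, +2>, <-5, -1>, <-1, +2>, <-3, +2>, <-5, -1>, <-1, +2>. This is the pattern <-1, +2>, <-3, +2>, <-5, -1> repeated.
step 8: apply <-3, +2> → <-22, 5>
step 9: apply <-5, -1> → <-27, 4>

<-27, 4>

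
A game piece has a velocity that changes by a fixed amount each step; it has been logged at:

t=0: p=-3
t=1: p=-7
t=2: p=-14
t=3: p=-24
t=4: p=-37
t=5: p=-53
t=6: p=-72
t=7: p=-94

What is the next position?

p=-119

Taking differences between consecutive positions: -4, -7, -10, -13, -16, -19, -22. These grow by -3 each step.
step 8: -94 − 25 → p=-119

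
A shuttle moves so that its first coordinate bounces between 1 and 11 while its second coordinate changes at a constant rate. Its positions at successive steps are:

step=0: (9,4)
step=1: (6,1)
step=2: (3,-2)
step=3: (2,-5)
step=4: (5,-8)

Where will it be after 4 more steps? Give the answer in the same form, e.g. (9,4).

(5,-20)

The first coordinate reflects between 1 and 11, moving 3 per step.
  step 5: 5 → 8
  step 6: 8 → 11
  step 7: 11 → 8
  step 8: 8 → 5
The second coordinate changes by -3 each step: at step 8 it is -20.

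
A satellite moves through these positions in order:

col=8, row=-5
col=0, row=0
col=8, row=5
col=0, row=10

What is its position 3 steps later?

col=8, row=25

The col coordinate repeats the cycle [8, 0] with period 2; step 6 mod 2 = 0, giving 8.
The row coordinate changes by +5 each step, so at step 6 it is -5 + 6·(5) = 25.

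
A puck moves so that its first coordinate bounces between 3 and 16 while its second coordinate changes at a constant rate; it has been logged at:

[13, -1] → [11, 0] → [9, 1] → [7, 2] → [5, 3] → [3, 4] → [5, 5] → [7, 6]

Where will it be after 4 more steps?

The first coordinate reflects between 3 and 16, moving 2 per step.
  step 8: 7 → 9
  step 9: 9 → 11
  step 10: 11 → 13
  step 11: 13 → 15
The second coordinate changes by +1 each step: at step 11 it is 10.

[15, 10]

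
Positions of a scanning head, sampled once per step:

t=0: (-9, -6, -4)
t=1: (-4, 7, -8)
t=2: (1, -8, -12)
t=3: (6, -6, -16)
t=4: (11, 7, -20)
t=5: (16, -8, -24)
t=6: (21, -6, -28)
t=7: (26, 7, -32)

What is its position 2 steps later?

(36, -6, -40)

The first coordinate changes by +5 each step, so at step 9 it is -9 + 9·(5) = 36.
The second coordinate repeats the cycle [-6, 7, -8] with period 3; step 9 mod 3 = 0, giving -6.
The third coordinate changes by -4 each step, so at step 9 it is -4 + 9·(-4) = -40.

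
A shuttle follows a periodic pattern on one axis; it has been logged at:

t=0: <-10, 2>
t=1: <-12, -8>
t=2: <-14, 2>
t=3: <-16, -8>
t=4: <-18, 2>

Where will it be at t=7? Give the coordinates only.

<-24, -8>

First: linear, -2 per step → -24 at step 7.
Second: cycles through 2, -8 every 2 steps. Step 7 lands at position 1 of the cycle → -8.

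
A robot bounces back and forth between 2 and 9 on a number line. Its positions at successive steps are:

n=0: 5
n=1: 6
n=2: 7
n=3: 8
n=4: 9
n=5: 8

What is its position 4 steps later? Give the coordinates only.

4

The value reflects between 2 and 9, moving 1 per step.
  step 6: 8 → 7
  step 7: 7 → 6
  step 8: 6 → 5
  step 9: 5 → 4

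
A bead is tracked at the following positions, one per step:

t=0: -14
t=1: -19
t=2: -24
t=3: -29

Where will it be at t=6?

-44

The position changes by -5 every step.
step 4: -29 − 5 → -34
step 5: -34 − 5 → -39
step 6: -39 − 5 → -44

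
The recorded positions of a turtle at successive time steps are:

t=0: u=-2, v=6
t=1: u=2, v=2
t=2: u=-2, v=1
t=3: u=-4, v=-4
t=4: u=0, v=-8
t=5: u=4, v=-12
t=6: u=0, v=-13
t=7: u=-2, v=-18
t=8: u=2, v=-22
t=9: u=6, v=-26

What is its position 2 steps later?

u=0, v=-32

Step-to-step displacements: (+4, -4), (-4, -1), (-2, -5), (+4, -4), (+4, -4), (-4, -1), (-2, -5), (+4, -4), (+4, -4) — a repeating cycle of length 4.
step 10: apply (-4, -1) → u=2, v=-27
step 11: apply (-2, -5) → u=0, v=-32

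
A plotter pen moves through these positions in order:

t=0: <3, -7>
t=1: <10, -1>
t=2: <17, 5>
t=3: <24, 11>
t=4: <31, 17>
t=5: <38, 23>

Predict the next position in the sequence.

Each step adds <+7, +6> to the position.
step 6: <38, 23> + <+7, +6> → <45, 29>

<45, 29>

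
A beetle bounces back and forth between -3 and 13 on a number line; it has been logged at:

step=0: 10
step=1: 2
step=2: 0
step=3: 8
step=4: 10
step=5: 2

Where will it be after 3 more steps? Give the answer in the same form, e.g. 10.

The value reflects between -3 and 13, moving 8 per step.
  step 6: 2 → 0
  step 7: 0 → 8
  step 8: 8 → 10

10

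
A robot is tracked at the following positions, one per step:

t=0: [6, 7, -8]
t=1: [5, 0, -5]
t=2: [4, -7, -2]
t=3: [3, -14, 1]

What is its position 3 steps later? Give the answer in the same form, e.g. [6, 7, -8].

[0, -35, 10]

Constant displacement of [-1, -7, +3] per step.
step 4: [3, -14, 1] + [-1, -7, +3] → [2, -21, 4]
step 5: [2, -21, 4] + [-1, -7, +3] → [1, -28, 7]
step 6: [1, -28, 7] + [-1, -7, +3] → [0, -35, 10]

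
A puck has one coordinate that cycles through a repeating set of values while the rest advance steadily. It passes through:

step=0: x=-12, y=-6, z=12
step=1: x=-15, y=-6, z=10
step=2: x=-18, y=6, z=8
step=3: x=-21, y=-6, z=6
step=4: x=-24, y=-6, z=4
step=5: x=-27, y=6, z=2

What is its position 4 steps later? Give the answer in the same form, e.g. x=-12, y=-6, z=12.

x=-39, y=-6, z=-6

The x coordinate changes by -3 each step, so at step 9 it is -12 + 9·(-3) = -39.
The y coordinate repeats the cycle [-6, -6, 6] with period 3; step 9 mod 3 = 0, giving -6.
The z coordinate changes by -2 each step, so at step 9 it is 12 + 9·(-2) = -6.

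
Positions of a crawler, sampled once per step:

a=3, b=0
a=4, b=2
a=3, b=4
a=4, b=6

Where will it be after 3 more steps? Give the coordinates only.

a=3, b=12

A: cycles through 3, 4 every 2 steps. Step 6 lands at position 0 of the cycle → 3.
B: linear, +2 per step → 12 at step 6.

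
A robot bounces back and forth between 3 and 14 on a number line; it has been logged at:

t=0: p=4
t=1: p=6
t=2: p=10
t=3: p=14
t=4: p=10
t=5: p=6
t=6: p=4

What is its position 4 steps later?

p=8

The value travels 4 per step and bounces off the walls at 3 and 14.
  step 7: 4 → 8
  step 8: 8 → 12
  step 9: 12 → 12
  step 10: 12 → 8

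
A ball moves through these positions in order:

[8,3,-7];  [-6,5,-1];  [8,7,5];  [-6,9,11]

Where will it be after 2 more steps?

First: cycles through 8, -6 every 2 steps. Step 5 lands at position 1 of the cycle → -6.
Second: linear, +2 per step → 13 at step 5.
Third: linear, +6 per step → 23 at step 5.

[-6,13,23]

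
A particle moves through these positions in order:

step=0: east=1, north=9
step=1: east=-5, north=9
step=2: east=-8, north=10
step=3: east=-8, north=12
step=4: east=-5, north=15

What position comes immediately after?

east=1, north=19

First differences are (-6, +0), (-3, +1), (+0, +2), (+3, +3); their common second difference is (+3, +1) (constant acceleration).
step 5: east=-5, north=15 + (+6, +4) → east=1, north=19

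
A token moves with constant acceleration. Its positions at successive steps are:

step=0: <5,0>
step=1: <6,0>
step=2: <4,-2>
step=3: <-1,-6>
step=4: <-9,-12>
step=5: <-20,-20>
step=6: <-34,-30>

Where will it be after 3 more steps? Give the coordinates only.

<-94,-72>

Successive displacements: <+1,+0>, <-2,-2>, <-5,-4>, <-8,-6>, <-11,-8>, <-14,-10> — each changes by <-3,-2>.
step 7: <-34,-30> + <-17,-12> → <-51,-42>
step 8: <-51,-42> + <-20,-14> → <-71,-56>
step 9: <-71,-56> + <-23,-16> → <-94,-72>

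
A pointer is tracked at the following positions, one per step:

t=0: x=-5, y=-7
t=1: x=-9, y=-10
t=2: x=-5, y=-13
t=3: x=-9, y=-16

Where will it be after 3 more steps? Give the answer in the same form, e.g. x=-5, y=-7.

x=-5, y=-25

The x coordinate repeats the cycle [-5, -9] with period 2; step 6 mod 2 = 0, giving -5.
The y coordinate changes by -3 each step, so at step 6 it is -7 + 6·(-3) = -25.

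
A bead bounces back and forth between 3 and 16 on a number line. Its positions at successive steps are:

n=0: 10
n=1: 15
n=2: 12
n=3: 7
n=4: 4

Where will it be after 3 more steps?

13

The value reflects between 3 and 16, moving 5 per step.
  step 5: 4 → 9
  step 6: 9 → 14
  step 7: 14 → 13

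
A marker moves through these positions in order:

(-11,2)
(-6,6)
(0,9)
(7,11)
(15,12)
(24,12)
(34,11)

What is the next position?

First differences are (+5,+4), (+6,+3), (+7,+2), (+8,+1), (+9,+0), (+10,-1); their common second difference is (+1,-1) (constant acceleration).
step 7: (34,11) + (+11,-2) → (45,9)

(45,9)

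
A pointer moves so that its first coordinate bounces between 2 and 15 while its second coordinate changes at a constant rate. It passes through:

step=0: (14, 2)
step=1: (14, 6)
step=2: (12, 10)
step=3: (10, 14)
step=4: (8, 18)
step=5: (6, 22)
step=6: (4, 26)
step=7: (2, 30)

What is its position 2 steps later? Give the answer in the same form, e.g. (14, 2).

(6, 38)

The first coordinate reflects between 2 and 15, moving 2 per step.
  step 8: 2 → 4
  step 9: 4 → 6
The second coordinate changes by +4 each step: at step 9 it is 38.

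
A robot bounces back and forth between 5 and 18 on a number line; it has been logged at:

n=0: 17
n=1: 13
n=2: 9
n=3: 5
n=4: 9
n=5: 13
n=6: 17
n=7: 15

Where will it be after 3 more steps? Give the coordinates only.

The value reflects between 5 and 18, moving 4 per step.
  step 8: 15 → 11
  step 9: 11 → 7
  step 10: 7 → 7

7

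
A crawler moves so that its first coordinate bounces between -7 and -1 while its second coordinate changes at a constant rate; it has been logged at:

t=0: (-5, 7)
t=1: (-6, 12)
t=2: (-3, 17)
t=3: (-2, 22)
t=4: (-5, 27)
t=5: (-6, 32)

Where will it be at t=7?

The first coordinate reflects between -7 and -1, moving 3 per step.
  step 6: -6 → -3
  step 7: -3 → -2
The second coordinate changes by +5 each step: at step 7 it is 42.

(-2, 42)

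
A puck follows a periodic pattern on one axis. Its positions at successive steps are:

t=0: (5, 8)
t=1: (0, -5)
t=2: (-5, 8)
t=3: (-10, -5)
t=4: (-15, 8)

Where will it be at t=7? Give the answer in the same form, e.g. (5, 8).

The first coordinate changes by -5 each step, so at step 7 it is 5 + 7·(-5) = -30.
The second coordinate repeats the cycle [8, -5] with period 2; step 7 mod 2 = 1, giving -5.

(-30, -5)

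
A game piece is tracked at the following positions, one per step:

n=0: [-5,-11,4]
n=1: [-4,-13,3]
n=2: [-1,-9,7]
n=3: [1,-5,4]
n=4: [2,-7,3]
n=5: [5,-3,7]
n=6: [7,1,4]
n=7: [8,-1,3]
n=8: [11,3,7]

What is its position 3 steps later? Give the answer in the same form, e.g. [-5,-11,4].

The moves between consecutive positions are [+1,-2,-1], [+3,+4,+4], [+2,+4,-3], [+1,-2,-1], [+3,+4,+4], [+2,+4,-3], [+1,-2,-1], [+3,+4,+4]; they repeat the 3-cycle [[+1,-2,-1], [+3,+4,+4], [+2,+4,-3]].
step 9: apply [+2,+4,-3] → [13,7,4]
step 10: apply [+1,-2,-1] → [14,5,3]
step 11: apply [+3,+4,+4] → [17,9,7]

[17,9,7]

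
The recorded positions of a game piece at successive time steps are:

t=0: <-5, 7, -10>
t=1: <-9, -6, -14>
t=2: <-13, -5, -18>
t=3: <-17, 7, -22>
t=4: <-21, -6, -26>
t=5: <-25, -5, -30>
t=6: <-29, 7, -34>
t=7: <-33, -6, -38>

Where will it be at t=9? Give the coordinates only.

<-41, 7, -46>

The first coordinate changes by -4 each step, so at step 9 it is -5 + 9·(-4) = -41.
The second coordinate repeats the cycle [7, -6, -5] with period 3; step 9 mod 3 = 0, giving 7.
The third coordinate changes by -4 each step, so at step 9 it is -10 + 9·(-4) = -46.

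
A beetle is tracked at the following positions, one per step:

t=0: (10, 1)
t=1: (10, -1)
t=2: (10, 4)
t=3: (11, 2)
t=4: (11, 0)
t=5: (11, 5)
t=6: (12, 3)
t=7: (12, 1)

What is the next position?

(12, 6)

Differencing gives (+0, -2), (+0, +5), (+1, -2), (+0, -2), (+0, +5), (+1, -2), (+0, -2). This is the pattern (+0, -2), (+0, +5), (+1, -2) repeated.
step 8: apply (+0, +5) → (12, 6)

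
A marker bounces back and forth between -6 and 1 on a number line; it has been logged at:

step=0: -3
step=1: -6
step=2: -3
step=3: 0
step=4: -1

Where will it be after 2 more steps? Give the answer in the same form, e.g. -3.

-5

The value travels 3 per step and bounces off the walls at -6 and 1.
  step 5: -1 → -4
  step 6: -4 → -5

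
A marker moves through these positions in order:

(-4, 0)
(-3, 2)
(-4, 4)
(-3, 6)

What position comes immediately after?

First: cycles through -4, -3 every 2 steps. Step 4 lands at position 0 of the cycle → -4.
Second: linear, +2 per step → 8 at step 4.

(-4, 8)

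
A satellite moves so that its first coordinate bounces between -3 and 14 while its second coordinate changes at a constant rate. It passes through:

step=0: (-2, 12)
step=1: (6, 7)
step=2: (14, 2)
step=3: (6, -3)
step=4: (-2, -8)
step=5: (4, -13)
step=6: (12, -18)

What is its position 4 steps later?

The first coordinate reflects between -3 and 14, moving 8 per step.
  step 7: 12 → 8
  step 8: 8 → 0
  step 9: 0 → 2
  step 10: 2 → 10
The second coordinate changes by -5 each step: at step 10 it is -38.

(10, -38)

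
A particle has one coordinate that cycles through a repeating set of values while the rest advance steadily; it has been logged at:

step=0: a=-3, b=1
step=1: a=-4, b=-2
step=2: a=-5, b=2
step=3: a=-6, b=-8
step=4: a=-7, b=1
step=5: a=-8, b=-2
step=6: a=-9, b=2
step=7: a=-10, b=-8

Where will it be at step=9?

A: linear, -1 per step → -12 at step 9.
B: cycles through 1, -2, 2, -8 every 4 steps. Step 9 lands at position 1 of the cycle → -2.

a=-12, b=-2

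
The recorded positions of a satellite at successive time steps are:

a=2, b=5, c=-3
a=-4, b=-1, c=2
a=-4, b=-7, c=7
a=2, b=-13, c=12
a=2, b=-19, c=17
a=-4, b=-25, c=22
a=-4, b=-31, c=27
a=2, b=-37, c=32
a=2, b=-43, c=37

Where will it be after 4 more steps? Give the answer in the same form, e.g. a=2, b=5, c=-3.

a=2, b=-67, c=57

The a coordinate repeats the cycle [2, -4, -4, 2] with period 4; step 12 mod 4 = 0, giving 2.
The b coordinate changes by -6 each step, so at step 12 it is 5 + 12·(-6) = -67.
The c coordinate changes by +5 each step, so at step 12 it is -3 + 12·(5) = 57.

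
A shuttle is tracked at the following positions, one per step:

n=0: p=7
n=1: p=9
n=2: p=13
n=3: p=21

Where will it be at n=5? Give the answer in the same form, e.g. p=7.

Consecutive displacements +2, +4, +8 scale by a factor of 2 each step.
step 4: 21 + 16 → p=37
step 5: 37 + 32 → p=69

p=69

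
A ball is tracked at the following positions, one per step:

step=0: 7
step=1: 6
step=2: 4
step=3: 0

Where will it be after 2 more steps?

-24

The jumps are -1, -2, -4 — a geometric progression with ratio 2.
step 4: 0 − 8 → -8
step 5: -8 − 16 → -24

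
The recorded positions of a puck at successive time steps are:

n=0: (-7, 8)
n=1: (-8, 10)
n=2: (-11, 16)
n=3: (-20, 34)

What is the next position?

(-47, 88)

Consecutive displacements (-1, +2), (-3, +6), (-9, +18) scale by a factor of 3 each step.
step 4: (-20, 34) + (-27, +54) → (-47, 88)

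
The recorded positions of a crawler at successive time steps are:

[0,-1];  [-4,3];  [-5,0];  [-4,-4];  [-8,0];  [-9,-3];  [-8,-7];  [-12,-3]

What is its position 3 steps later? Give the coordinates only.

[-16,-6]

Differencing gives [-4,+4], [-1,-3], [+1,-4], [-4,+4], [-1,-3], [+1,-4], [-4,+4]. This is the pattern [-4,+4], [-1,-3], [+1,-4] repeated.
step 8: apply [-1,-3] → [-13,-6]
step 9: apply [+1,-4] → [-12,-10]
step 10: apply [-4,+4] → [-16,-6]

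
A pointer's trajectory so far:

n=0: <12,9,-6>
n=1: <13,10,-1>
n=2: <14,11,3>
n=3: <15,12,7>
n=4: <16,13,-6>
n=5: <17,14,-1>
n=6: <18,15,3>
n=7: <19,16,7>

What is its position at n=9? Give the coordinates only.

First: linear, +1 per step → 21 at step 9.
Second: linear, +1 per step → 18 at step 9.
Third: cycles through -6, -1, 3, 7 every 4 steps. Step 9 lands at position 1 of the cycle → -1.

<21,18,-1>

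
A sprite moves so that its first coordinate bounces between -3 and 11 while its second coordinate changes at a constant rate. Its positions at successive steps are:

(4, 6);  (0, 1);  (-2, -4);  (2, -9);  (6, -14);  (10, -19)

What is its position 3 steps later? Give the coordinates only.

(0, -34)

The first coordinate travels 4 per step and bounces off the walls at -3 and 11.
  step 6: 10 → 8
  step 7: 8 → 4
  step 8: 4 → 0
The second coordinate changes by -5 each step: at step 8 it is -34.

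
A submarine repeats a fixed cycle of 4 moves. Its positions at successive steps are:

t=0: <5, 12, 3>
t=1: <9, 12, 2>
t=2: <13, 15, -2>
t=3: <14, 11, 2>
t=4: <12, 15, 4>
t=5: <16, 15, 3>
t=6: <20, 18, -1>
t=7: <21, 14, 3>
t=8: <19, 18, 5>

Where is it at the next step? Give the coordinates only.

<23, 18, 4>

Differencing gives <+4, +0, -1>, <+4, +3, -4>, <+1, -4, +4>, <-2, +4, +2>, <+4, +0, -1>, <+4, +3, -4>, <+1, -4, +4>, <-2, +4, +2>. This is the pattern <+4, +0, -1>, <+4, +3, -4>, <+1, -4, +4>, <-2, +4, +2> repeated.
step 9: apply <+4, +0, -1> → <23, 18, 4>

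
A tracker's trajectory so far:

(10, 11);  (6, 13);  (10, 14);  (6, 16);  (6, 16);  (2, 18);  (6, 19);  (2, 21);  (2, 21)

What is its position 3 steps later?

(-2, 26)

The moves between consecutive positions are (-4, +2), (+4, +1), (-4, +2), (+0, +0), (-4, +2), (+4, +1), (-4, +2), (+0, +0); they repeat the 4-cycle [(-4, +2), (+4, +1), (-4, +2), (+0, +0)].
step 9: apply (-4, +2) → (-2, 23)
step 10: apply (+4, +1) → (2, 24)
step 11: apply (-4, +2) → (-2, 26)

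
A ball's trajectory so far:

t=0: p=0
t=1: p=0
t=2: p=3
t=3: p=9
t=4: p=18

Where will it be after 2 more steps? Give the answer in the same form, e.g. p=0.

First differences are +0, +3, +6, +9; their common second difference is +3 (constant acceleration).
step 5: 18 + 12 → p=30
step 6: 30 + 15 → p=45

p=45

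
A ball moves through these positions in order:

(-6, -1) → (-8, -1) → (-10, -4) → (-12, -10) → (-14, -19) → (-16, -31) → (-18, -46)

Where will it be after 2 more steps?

First differences are (-2, +0), (-2, -3), (-2, -6), (-2, -9), (-2, -12), (-2, -15); their common second difference is (+0, -3) (constant acceleration).
step 7: (-18, -46) + (-2, -18) → (-20, -64)
step 8: (-20, -64) + (-2, -21) → (-22, -85)

(-22, -85)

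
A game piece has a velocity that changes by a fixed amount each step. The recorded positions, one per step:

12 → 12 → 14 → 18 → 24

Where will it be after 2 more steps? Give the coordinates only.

Successive displacements: +0, +2, +4, +6 — each changes by +2.
step 5: 24 + 8 → 32
step 6: 32 + 10 → 42

42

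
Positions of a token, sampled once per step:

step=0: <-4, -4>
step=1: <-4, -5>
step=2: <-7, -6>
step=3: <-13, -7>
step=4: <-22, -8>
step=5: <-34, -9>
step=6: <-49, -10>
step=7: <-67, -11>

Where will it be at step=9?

<-112, -13>

Taking differences between consecutive positions: <+0, -1>, <-3, -1>, <-6, -1>, <-9, -1>, <-12, -1>, <-15, -1>, <-18, -1>. These grow by <-3, +0> each step.
step 8: <-67, -11> + <-21, -1> → <-88, -12>
step 9: <-88, -12> + <-24, -1> → <-112, -13>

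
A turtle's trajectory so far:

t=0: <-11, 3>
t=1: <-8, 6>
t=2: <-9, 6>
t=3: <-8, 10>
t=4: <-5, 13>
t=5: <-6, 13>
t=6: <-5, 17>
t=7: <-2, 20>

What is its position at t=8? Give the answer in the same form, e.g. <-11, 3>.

The moves between consecutive positions are <+3, +3>, <-1, +0>, <+1, +4>, <+3, +3>, <-1, +0>, <+1, +4>, <+3, +3>; they repeat the 3-cycle [<+3, +3>, <-1, +0>, <+1, +4>].
step 8: apply <-1, +0> → <-3, 20>

<-3, 20>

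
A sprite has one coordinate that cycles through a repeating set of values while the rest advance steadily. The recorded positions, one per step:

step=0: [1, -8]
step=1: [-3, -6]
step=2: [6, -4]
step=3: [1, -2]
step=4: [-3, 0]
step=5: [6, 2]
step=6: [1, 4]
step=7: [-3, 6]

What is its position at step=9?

The first coordinate repeats the cycle [1, -3, 6] with period 3; step 9 mod 3 = 0, giving 1.
The second coordinate changes by +2 each step, so at step 9 it is -8 + 9·(2) = 10.

[1, 10]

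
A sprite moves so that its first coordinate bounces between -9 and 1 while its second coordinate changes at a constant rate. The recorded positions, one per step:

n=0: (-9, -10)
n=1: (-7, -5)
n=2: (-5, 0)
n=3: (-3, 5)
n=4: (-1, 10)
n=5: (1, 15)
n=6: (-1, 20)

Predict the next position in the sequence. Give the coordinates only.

(-3, 25)

The first coordinate travels 2 per step and bounces off the walls at -9 and 1.
  step 7: -1 → -3
The second coordinate changes by +5 each step: at step 7 it is 25.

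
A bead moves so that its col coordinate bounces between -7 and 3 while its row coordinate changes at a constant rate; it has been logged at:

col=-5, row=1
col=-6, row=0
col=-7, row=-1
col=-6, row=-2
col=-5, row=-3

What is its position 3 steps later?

col=-2, row=-6

The col coordinate reflects between -7 and 3, moving 1 per step.
  step 5: -5 → -4
  step 6: -4 → -3
  step 7: -3 → -2
The row coordinate changes by -1 each step: at step 7 it is -6.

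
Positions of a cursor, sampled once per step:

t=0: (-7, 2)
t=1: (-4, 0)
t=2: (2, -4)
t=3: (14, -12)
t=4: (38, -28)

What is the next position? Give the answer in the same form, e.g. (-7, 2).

The jumps are (+3, -2), (+6, -4), (+12, -8), (+24, -16) — a geometric progression with ratio 2.
step 5: (38, -28) + (+48, -32) → (86, -60)

(86, -60)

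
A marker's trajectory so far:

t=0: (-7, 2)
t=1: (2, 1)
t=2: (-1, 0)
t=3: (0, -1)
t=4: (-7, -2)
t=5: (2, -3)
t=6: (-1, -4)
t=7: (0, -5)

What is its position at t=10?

(-1, -8)

The first coordinate repeats the cycle [-7, 2, -1, 0] with period 4; step 10 mod 4 = 2, giving -1.
The second coordinate changes by -1 each step, so at step 10 it is 2 + 10·(-1) = -8.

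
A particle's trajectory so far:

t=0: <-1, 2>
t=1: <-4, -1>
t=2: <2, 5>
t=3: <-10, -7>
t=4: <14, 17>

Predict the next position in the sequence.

Step-to-step displacements: <-3, -3>, <+6, +6>, <-12, -12>, <+24, +24>; each is -2× the previous.
step 5: <14, 17> + <-48, -48> → <-34, -31>

<-34, -31>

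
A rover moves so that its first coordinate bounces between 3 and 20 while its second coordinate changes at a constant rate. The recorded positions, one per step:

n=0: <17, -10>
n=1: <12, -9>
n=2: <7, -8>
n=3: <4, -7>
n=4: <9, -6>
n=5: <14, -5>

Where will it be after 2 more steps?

The first coordinate reflects between 3 and 20, moving 5 per step.
  step 6: 14 → 19
  step 7: 19 → 16
The second coordinate changes by +1 each step: at step 7 it is -3.

<16, -3>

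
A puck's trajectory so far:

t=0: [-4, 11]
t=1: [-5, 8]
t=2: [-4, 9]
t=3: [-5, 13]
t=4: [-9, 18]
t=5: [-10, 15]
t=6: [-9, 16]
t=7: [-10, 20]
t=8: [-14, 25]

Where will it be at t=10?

[-14, 23]

Differencing gives [-1, -3], [+1, +1], [-1, +4], [-4, +5], [-1, -3], [+1, +1], [-1, +4], [-4, +5]. This is the pattern [-1, -3], [+1, +1], [-1, +4], [-4, +5] repeated.
step 9: apply [-1, -3] → [-15, 22]
step 10: apply [+1, +1] → [-14, 23]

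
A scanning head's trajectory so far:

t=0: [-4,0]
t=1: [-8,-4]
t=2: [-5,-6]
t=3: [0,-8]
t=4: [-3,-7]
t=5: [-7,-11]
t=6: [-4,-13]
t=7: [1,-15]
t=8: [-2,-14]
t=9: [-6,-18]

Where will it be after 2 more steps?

[2,-22]

The moves between consecutive positions are [-4,-4], [+3,-2], [+5,-2], [-3,+1], [-4,-4], [+3,-2], [+5,-2], [-3,+1], [-4,-4]; they repeat the 4-cycle [[-4,-4], [+3,-2], [+5,-2], [-3,+1]].
step 10: apply [+3,-2] → [-3,-20]
step 11: apply [+5,-2] → [2,-22]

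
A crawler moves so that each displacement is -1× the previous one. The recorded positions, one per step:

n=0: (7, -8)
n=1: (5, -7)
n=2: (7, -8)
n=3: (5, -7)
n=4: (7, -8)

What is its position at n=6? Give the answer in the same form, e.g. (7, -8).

(7, -8)

The jumps are (-2, +1), (+2, -1), (-2, +1), (+2, -1) — a geometric progression with ratio -1.
step 5: (7, -8) + (-2, +1) → (5, -7)
step 6: (5, -7) + (+2, -1) → (7, -8)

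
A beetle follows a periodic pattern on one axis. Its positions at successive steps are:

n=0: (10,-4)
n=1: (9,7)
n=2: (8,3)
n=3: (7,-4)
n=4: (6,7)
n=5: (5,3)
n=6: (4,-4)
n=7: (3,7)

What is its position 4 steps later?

The first coordinate changes by -1 each step, so at step 11 it is 10 + 11·(-1) = -1.
The second coordinate repeats the cycle [-4, 7, 3] with period 3; step 11 mod 3 = 2, giving 3.

(-1,3)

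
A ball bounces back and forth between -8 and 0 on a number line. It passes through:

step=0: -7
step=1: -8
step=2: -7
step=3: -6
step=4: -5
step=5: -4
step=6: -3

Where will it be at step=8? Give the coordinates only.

The value reflects between -8 and 0, moving 1 per step.
  step 7: -3 → -2
  step 8: -2 → -1

-1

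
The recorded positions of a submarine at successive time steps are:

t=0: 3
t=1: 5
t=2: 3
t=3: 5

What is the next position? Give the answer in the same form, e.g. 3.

Step-to-step displacements: +2, -2, +2; each is -1× the previous.
step 4: 5 − 2 → 3

3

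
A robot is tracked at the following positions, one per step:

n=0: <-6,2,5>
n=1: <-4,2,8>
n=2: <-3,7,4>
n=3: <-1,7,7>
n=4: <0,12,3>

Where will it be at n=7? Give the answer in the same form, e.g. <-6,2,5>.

Step-to-step displacements: <+2,+0,+3>, <+1,+5,-4>, <+2,+0,+3>, <+1,+5,-4> — a repeating cycle of length 2.
step 5: apply <+2,+0,+3> → <2,12,6>
step 6: apply <+1,+5,-4> → <3,17,2>
step 7: apply <+2,+0,+3> → <5,17,5>

<5,17,5>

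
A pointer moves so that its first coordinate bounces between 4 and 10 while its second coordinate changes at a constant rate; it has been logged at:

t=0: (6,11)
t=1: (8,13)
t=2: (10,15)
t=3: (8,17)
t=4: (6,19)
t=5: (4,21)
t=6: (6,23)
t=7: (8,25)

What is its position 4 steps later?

(4,33)

The first coordinate reflects between 4 and 10, moving 2 per step.
  step 8: 8 → 10
  step 9: 10 → 8
  step 10: 8 → 6
  step 11: 6 → 4
The second coordinate changes by +2 each step: at step 11 it is 33.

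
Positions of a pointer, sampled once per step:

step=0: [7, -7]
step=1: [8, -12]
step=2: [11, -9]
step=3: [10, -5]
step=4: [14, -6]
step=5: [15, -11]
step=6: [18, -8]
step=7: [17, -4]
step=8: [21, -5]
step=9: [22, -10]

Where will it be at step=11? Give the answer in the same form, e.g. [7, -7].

The moves between consecutive positions are [+1, -5], [+3, +3], [-1, +4], [+4, -1], [+1, -5], [+3, +3], [-1, +4], [+4, -1], [+1, -5]; they repeat the 4-cycle [[+1, -5], [+3, +3], [-1, +4], [+4, -1]].
step 10: apply [+3, +3] → [25, -7]
step 11: apply [-1, +4] → [24, -3]

[24, -3]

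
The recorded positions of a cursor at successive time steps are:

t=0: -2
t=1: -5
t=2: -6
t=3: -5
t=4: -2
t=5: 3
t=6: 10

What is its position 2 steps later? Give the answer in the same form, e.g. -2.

30

Successive displacements: -3, -1, +1, +3, +5, +7 — each changes by +2.
step 7: 10 + 9 → 19
step 8: 19 + 11 → 30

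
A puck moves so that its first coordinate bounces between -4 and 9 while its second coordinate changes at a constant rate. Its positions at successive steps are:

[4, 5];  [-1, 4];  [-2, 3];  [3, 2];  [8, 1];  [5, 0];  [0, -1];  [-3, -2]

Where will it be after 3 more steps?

The first coordinate travels 5 per step and bounces off the walls at -4 and 9.
  step 8: -3 → 2
  step 9: 2 → 7
  step 10: 7 → 6
The second coordinate changes by -1 each step: at step 10 it is -5.

[6, -5]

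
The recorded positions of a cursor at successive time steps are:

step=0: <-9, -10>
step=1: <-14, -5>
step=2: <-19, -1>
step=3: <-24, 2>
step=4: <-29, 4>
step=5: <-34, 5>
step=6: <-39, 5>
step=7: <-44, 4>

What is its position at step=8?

<-49, 2>

First differences are <-5, +5>, <-5, +4>, <-5, +3>, <-5, +2>, <-5, +1>, <-5, +0>, <-5, -1>; their common second difference is <+0, -1> (constant acceleration).
step 8: <-44, 4> + <-5, -2> → <-49, 2>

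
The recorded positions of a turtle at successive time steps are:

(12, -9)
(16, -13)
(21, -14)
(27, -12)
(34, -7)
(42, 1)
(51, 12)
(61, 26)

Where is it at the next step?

(72, 43)

Taking differences between consecutive positions: (+4, -4), (+5, -1), (+6, +2), (+7, +5), (+8, +8), (+9, +11), (+10, +14). These grow by (+1, +3) each step.
step 8: (61, 26) + (+11, +17) → (72, 43)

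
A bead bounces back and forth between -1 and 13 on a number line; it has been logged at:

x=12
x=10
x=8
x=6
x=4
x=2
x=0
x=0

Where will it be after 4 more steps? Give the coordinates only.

The value reflects between -1 and 13, moving 2 per step.
  step 8: 0 → 2
  step 9: 2 → 4
  step 10: 4 → 6
  step 11: 6 → 8

x=8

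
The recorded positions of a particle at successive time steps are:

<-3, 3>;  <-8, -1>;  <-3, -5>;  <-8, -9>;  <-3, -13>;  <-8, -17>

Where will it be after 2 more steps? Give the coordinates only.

<-8, -25>

First: cycles through -3, -8 every 2 steps. Step 7 lands at position 1 of the cycle → -8.
Second: linear, -4 per step → -25 at step 7.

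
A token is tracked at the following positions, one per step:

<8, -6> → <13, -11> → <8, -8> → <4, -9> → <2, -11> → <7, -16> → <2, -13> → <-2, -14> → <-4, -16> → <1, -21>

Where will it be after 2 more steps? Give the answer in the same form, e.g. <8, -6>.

<-8, -19>

The moves between consecutive positions are <+5, -5>, <-5, +3>, <-4, -1>, <-2, -2>, <+5, -5>, <-5, +3>, <-4, -1>, <-2, -2>, <+5, -5>; they repeat the 4-cycle [<+5, -5>, <-5, +3>, <-4, -1>, <-2, -2>].
step 10: apply <-5, +3> → <-4, -18>
step 11: apply <-4, -1> → <-8, -19>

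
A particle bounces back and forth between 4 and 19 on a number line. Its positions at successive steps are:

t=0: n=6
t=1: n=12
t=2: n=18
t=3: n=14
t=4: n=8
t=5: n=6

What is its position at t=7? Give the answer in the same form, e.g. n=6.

The value travels 6 per step and bounces off the walls at 4 and 19.
  step 6: 6 → 12
  step 7: 12 → 18

n=18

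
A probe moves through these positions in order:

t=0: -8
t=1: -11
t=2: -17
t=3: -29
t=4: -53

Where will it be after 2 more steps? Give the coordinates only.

-197

Step-to-step displacements: -3, -6, -12, -24; each is 2× the previous.
step 5: -53 − 48 → -101
step 6: -101 − 96 → -197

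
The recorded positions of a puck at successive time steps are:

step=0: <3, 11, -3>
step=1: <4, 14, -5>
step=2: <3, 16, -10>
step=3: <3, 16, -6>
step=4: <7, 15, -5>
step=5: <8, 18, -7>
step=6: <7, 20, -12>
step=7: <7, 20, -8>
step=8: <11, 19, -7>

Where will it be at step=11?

<11, 24, -10>

Differencing gives <+1, +3, -2>, <-1, +2, -5>, <+0, +0, +4>, <+4, -1, +1>, <+1, +3, -2>, <-1, +2, -5>, <+0, +0, +4>, <+4, -1, +1>. This is the pattern <+1, +3, -2>, <-1, +2, -5>, <+0, +0, +4>, <+4, -1, +1> repeated.
step 9: apply <+1, +3, -2> → <12, 22, -9>
step 10: apply <-1, +2, -5> → <11, 24, -14>
step 11: apply <+0, +0, +4> → <11, 24, -10>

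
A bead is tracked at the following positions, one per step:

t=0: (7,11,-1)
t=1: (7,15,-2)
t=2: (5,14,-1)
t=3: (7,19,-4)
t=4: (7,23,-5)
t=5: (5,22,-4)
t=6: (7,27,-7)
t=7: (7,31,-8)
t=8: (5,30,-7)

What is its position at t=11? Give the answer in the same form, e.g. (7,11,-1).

The moves between consecutive positions are (+0,+4,-1), (-2,-1,+1), (+2,+5,-3), (+0,+4,-1), (-2,-1,+1), (+2,+5,-3), (+0,+4,-1), (-2,-1,+1); they repeat the 3-cycle [(+0,+4,-1), (-2,-1,+1), (+2,+5,-3)].
step 9: apply (+2,+5,-3) → (7,35,-10)
step 10: apply (+0,+4,-1) → (7,39,-11)
step 11: apply (-2,-1,+1) → (5,38,-10)

(5,38,-10)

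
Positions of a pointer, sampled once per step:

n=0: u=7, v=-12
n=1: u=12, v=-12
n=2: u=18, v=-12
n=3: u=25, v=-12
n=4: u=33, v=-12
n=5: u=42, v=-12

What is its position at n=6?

u=52, v=-12

First differences are (+5, +0), (+6, +0), (+7, +0), (+8, +0), (+9, +0); their common second difference is (+1, +0) (constant acceleration).
step 6: u=42, v=-12 + (+10, +0) → u=52, v=-12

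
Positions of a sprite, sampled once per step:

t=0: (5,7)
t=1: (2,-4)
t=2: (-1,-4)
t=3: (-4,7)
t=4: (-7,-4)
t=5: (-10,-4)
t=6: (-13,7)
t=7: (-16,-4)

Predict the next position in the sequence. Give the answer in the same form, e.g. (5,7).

First: linear, -3 per step → -19 at step 8.
Second: cycles through 7, -4, -4 every 3 steps. Step 8 lands at position 2 of the cycle → -4.

(-19,-4)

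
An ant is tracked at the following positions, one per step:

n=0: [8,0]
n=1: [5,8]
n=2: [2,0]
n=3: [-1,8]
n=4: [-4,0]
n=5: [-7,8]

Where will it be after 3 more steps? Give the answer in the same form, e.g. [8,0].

[-16,0]

The first coordinate changes by -3 each step, so at step 8 it is 8 + 8·(-3) = -16.
The second coordinate repeats the cycle [0, 8] with period 2; step 8 mod 2 = 0, giving 0.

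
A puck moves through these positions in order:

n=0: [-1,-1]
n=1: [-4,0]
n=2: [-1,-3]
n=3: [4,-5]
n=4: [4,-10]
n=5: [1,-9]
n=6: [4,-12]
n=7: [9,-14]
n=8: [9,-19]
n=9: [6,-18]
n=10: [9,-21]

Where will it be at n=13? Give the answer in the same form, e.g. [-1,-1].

Step-to-step displacements: [-3,+1], [+3,-3], [+5,-2], [+0,-5], [-3,+1], [+3,-3], [+5,-2], [+0,-5], [-3,+1], [+3,-3] — a repeating cycle of length 4.
step 11: apply [+5,-2] → [14,-23]
step 12: apply [+0,-5] → [14,-28]
step 13: apply [-3,+1] → [11,-27]

[11,-27]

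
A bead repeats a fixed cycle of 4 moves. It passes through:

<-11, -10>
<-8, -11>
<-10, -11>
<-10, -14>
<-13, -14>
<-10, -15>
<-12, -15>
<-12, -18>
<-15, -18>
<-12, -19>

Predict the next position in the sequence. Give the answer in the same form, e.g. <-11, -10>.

<-14, -19>

Step-to-step displacements: <+3, -1>, <-2, +0>, <+0, -3>, <-3, +0>, <+3, -1>, <-2, +0>, <+0, -3>, <-3, +0>, <+3, -1> — a repeating cycle of length 4.
step 10: apply <-2, +0> → <-14, -19>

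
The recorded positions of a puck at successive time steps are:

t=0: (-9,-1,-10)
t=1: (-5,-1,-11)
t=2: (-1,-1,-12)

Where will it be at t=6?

(15,-1,-16)

The position changes by (+4,+0,-1) every step.
step 3: (-1,-1,-12) + (+4,+0,-1) → (3,-1,-13)
step 4: (3,-1,-13) + (+4,+0,-1) → (7,-1,-14)
step 5: (7,-1,-14) + (+4,+0,-1) → (11,-1,-15)
step 6: (11,-1,-15) + (+4,+0,-1) → (15,-1,-16)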